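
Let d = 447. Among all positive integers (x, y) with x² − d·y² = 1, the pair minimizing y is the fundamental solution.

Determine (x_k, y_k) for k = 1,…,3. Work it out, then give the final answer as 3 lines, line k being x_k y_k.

148 7
43807 2072
12966724 613305

[21; 7,42] for √447; ℓ=2 ⇒ convergent index 1
k=0  a_k=21  p_k/q_k = 21/1
k=1  a_k=7  p_k/q_k = 148/7
(x₁, y₁) = (148, 7);  148² − 447·7² = 1 ✓
n=2: (148,7)∘(148,7) = (148·148+447·7·7, 148·7+7·148) = (43807,2072)
n=3: (43807,2072)∘(148,7) = (148·43807+447·7·2072, 148·2072+7·43807) = (12966724,613305)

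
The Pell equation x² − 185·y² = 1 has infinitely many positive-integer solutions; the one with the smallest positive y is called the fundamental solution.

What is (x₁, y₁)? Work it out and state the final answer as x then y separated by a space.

d=185: √d = [13; 1,1,1,1,26] (ℓ=5, odd), read p_9/q_9
i=0: a=13 ⇒ p=13, q=1
i=1: a=1 ⇒ p=14, q=1
…
i=5: a=26 ⇒ p=1809, q=133
i=6: a=1 ⇒ p=1877, q=138
i=7: a=1 ⇒ p=3686, q=271
i=8: a=1 ⇒ p=5563, q=409
i=9: a=1 ⇒ p=9249, q=680
(x₁, y₁) = (9249, 680);  9249² − 185·680² = 1 ✓

9249 680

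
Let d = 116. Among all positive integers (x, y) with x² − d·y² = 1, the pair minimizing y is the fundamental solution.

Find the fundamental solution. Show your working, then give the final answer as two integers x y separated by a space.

d=116: √d = [10; 1,3,2,1,4,1,2,3,1,20] (ℓ=10, even), read p_9/q_9
step 0: (10, 1)  from 10·(1,0) + (0,1)
…
step 3: (97, 9)  from 2·(43,4) + (11,1)
…
step 5: (657, 61)  from 4·(140,13) + (97,9)
step 6: (797, 74)  from 1·(657,61) + (140,13)
…
step 8: (7550, 701)  from 3·(2251,209) + (797,74)
step 9: (9801, 910)  from 1·(7550,701) + (2251,209)
(x₁, y₁) = (9801, 910);  9801² − 116·910² = 1 ✓

9801 910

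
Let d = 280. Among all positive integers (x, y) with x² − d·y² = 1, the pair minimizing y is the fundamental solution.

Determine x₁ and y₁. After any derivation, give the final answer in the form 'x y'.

251 15

√280 → a₀=16, period (1,2,1,2,1,32); ℓ=6 even so k=5
k=0  a_k=16  p_k/q_k = 16/1
…
k=2  a_k=2  p_k/q_k = 50/3
k=3  a_k=1  p_k/q_k = 67/4
k=4  a_k=2  p_k/q_k = 184/11
k=5  a_k=1  p_k/q_k = 251/15
fundamental: x₁=251, y₁=15  (since 63001 − 280·225 = 1)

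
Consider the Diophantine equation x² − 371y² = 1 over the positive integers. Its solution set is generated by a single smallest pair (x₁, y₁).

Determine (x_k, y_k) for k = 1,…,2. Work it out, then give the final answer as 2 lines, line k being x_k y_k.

1695 88
5746049 298320

d=371: √d = [19; 3,1,4,1,3,38] (ℓ=6, even), read p_5/q_5
a_0=19:  p_0=19·1+0=19,  q_0=19·0+1=1
…
a_2=1:  p_2=1·58+19=77,  q_2=1·3+1=4
a_3=4:  p_3=4·77+58=366,  q_3=4·4+3=19
a_4=1:  p_4=1·366+77=443,  q_4=1·19+4=23
a_5=3:  p_5=3·443+366=1695,  q_5=3·23+19=88
fundamental: x₁=1695, y₁=88  (since 2873025 − 371·7744 = 1)
(1695+88√371)^2 = 5746049 + 298320√371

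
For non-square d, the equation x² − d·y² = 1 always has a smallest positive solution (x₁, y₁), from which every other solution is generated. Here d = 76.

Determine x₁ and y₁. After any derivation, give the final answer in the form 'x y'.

[8; 1,2,1,1,5,4,5,1,1,2,1,16] for √76; ℓ=12 ⇒ convergent index 11
i=0: a=8 ⇒ p=8, q=1
…
i=2: a=2 ⇒ p=26, q=3
i=3: a=1 ⇒ p=35, q=4
…
i=5: a=5 ⇒ p=340, q=39
i=6: a=4 ⇒ p=1421, q=163
i=7: a=5 ⇒ p=7445, q=854
i=8: a=1 ⇒ p=8866, q=1017
…
i=10: a=2 ⇒ p=41488, q=4759
i=11: a=1 ⇒ p=57799, q=6630
(x₁, y₁) = (57799, 6630);  57799² − 76·6630² = 1 ✓

57799 6630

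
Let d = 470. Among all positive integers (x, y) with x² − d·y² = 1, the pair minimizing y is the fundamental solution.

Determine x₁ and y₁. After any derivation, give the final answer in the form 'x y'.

1691 78

√470 = [21; 1,2,8,2,1,42, …], period ℓ=6 (even) → k=5
a_0=21:  p_0=21·1+0=21,  q_0=21·0+1=1
a_1=1:  p_1=1·21+1=22,  q_1=1·1+0=1
a_2=2:  p_2=2·22+21=65,  q_2=2·1+1=3
a_3=8:  p_3=8·65+22=542,  q_3=8·3+1=25
a_4=2:  p_4=2·542+65=1149,  q_4=2·25+3=53
a_5=1:  p_5=1·1149+542=1691,  q_5=1·53+25=78
fundamental: x₁=1691, y₁=78  (since 2859481 − 470·6084 = 1)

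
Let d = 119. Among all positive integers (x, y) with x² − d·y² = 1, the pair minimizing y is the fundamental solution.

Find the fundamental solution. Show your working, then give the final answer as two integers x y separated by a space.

√119 → a₀=10, period (1,9,1,20); ℓ=4 even so k=3
a_0=10:  p_0=10·1+0=10,  q_0=10·0+1=1
a_1=1:  p_1=1·10+1=11,  q_1=1·1+0=1
a_2=9:  p_2=9·11+10=109,  q_2=9·1+1=10
a_3=1:  p_3=1·109+11=120,  q_3=1·10+1=11
fundamental: x₁=120, y₁=11  (since 14400 − 119·121 = 1)

120 11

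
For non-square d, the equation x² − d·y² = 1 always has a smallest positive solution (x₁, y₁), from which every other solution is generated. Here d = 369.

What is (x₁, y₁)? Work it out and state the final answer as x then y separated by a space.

√369 → a₀=19, period (4,1,3,2,7,4,7,2,3,1,4,38); ℓ=12 even so k=11
i=0: a=19 ⇒ p=19, q=1
i=1: a=4 ⇒ p=77, q=4
…
i=4: a=2 ⇒ p=826, q=43
…
i=7: a=7 ⇒ p=184045, q=9581
i=8: a=2 ⇒ p=393504, q=20485
…
i=10: a=1 ⇒ p=1758061, q=91521
i=11: a=4 ⇒ p=8396801, q=437120
→ (8396801, 437120).  Check: 8396801²=70506267033601, 369·437120²=70506267033600, difference 1.

8396801 437120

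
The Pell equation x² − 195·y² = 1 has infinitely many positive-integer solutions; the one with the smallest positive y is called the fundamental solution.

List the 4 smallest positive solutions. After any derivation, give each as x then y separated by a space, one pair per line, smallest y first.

d=195: √d = [13; 1,26] (ℓ=2, even), read p_1/q_1
step 0: (13, 1)  from 13·(1,0) + (0,1)
step 1: (14, 1)  from 1·(13,1) + (1,0)
→ (14, 1).  Check: 14²=196, 195·1²=195, difference 1.
(14+1√195)^2 = 391 + 28√195
(14+1√195)^3 = 10934 + 783√195
(14+1√195)^4 = 305761 + 21896√195

14 1
391 28
10934 783
305761 21896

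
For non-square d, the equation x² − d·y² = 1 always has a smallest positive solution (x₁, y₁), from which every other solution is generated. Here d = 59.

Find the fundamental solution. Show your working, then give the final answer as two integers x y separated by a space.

530 69

√59 → a₀=7, period (1,2,7,2,1,14); ℓ=6 even so k=5
i=0: a=7 ⇒ p=7, q=1
i=1: a=1 ⇒ p=8, q=1
i=2: a=2 ⇒ p=23, q=3
i=3: a=7 ⇒ p=169, q=22
i=4: a=2 ⇒ p=361, q=47
i=5: a=1 ⇒ p=530, q=69
(x₁, y₁) = (530, 69);  530² − 59·69² = 1 ✓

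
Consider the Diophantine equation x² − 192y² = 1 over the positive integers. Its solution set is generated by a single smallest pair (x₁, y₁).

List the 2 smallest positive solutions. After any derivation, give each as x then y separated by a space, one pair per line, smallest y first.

d=192: √d = [13; 1,5,1,26] (ℓ=4, even), read p_3/q_3
a_0=13:  p_0=13·1+0=13,  q_0=13·0+1=1
a_1=1:  p_1=1·13+1=14,  q_1=1·1+0=1
a_2=5:  p_2=5·14+13=83,  q_2=5·1+1=6
a_3=1:  p_3=1·83+14=97,  q_3=1·6+1=7
fundamental: x₁=97, y₁=7  (since 9409 − 192·49 = 1)
k=2:  x_2 = 97·97+192·7·7 = 18817,  y_2 = 97·7+7·97 = 1358

97 7
18817 1358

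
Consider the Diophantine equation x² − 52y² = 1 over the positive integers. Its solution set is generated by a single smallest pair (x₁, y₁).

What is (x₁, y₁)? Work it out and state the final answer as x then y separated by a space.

649 90

√52 = [7; 4,1,2,1,4,14, …], period ℓ=6 (even) → k=5
a_0=7:  p_0=7·1+0=7,  q_0=7·0+1=1
a_1=4:  p_1=4·7+1=29,  q_1=4·1+0=4
…
a_4=1:  p_4=1·101+36=137,  q_4=1·14+5=19
a_5=4:  p_5=4·137+101=649,  q_5=4·19+14=90
(x₁, y₁) = (649, 90);  649² − 52·90² = 1 ✓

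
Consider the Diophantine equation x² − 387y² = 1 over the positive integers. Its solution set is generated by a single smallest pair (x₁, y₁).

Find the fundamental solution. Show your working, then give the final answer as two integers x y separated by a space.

3482 177

[19; 1,2,19,2,1,38] for √387; ℓ=6 ⇒ convergent index 5
step 0: (19, 1)  from 19·(1,0) + (0,1)
step 1: (20, 1)  from 1·(19,1) + (1,0)
step 2: (59, 3)  from 2·(20,1) + (19,1)
step 3: (1141, 58)  from 19·(59,3) + (20,1)
step 4: (2341, 119)  from 2·(1141,58) + (59,3)
step 5: (3482, 177)  from 1·(2341,119) + (1141,58)
fundamental: x₁=3482, y₁=177  (since 12124324 − 387·31329 = 1)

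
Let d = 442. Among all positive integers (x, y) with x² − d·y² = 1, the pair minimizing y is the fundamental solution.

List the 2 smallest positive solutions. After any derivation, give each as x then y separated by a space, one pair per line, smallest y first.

√442 → a₀=21, period (42); ℓ=1 odd so k=1
a_0=21:  p_0=21·1+0=21,  q_0=21·0+1=1
a_1=42:  p_1=42·21+1=883,  q_1=42·1+0=42
fundamental: x₁=883, y₁=42  (since 779689 − 442·1764 = 1)
k=2:  x_2 = 883·883+442·42·42 = 1559377,  y_2 = 883·42+42·883 = 74172

883 42
1559377 74172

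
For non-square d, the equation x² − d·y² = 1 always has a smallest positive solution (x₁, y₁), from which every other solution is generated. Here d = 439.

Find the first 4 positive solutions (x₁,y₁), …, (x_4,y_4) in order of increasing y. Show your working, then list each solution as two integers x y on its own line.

d=439: √d = [20; 1,19,1,40] (ℓ=4, even), read p_3/q_3
step 0: (20, 1)  from 20·(1,0) + (0,1)
step 1: (21, 1)  from 1·(20,1) + (1,0)
step 2: (419, 20)  from 19·(21,1) + (20,1)
step 3: (440, 21)  from 1·(419,20) + (21,1)
→ (440, 21).  Check: 440²=193600, 439·21²=193599, difference 1.
k=2:  x_2 = 440·440+439·21·21 = 387199,  y_2 = 440·21+21·440 = 18480
k=3:  x_3 = 440·387199+439·21·18480 = 340734680,  y_3 = 440·18480+21·387199 = 16262379
k=4:  x_4 = 440·340734680+439·21·16262379 = 299846131201,  y_4 = 440·16262379+21·340734680 = 14310875040

440 21
387199 18480
340734680 16262379
299846131201 14310875040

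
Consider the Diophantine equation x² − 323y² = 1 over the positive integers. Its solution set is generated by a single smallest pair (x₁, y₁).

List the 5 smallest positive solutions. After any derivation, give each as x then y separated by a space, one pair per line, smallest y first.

d=323: √d = [17; 1,34] (ℓ=2, even), read p_1/q_1
k=0  a_k=17  p_k/q_k = 17/1
k=1  a_k=1  p_k/q_k = 18/1
(x₁, y₁) = (18, 1);  18² − 323·1² = 1 ✓
(x_2, y_2) = (18·18 + 323·1·1, 18·1 + 1·18) = (647, 36)
(x_3, y_3) = (18·647 + 323·1·36, 18·36 + 1·647) = (23274, 1295)
(x_4, y_4) = (18·23274 + 323·1·1295, 18·1295 + 1·23274) = (837217, 46584)
(x_5, y_5) = (18·837217 + 323·1·46584, 18·46584 + 1·837217) = (30116538, 1675729)

18 1
647 36
23274 1295
837217 46584
30116538 1675729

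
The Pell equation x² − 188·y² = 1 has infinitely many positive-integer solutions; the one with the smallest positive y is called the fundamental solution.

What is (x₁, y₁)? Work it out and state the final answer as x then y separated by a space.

4607 336

√188 → a₀=13, period (1,2,2,6,2,2,1,26); ℓ=8 even so k=7
a_0=13:  p_0=13·1+0=13,  q_0=13·0+1=1
a_1=1:  p_1=1·13+1=14,  q_1=1·1+0=1
…
a_3=2:  p_3=2·41+14=96,  q_3=2·3+1=7
a_4=6:  p_4=6·96+41=617,  q_4=6·7+3=45
a_5=2:  p_5=2·617+96=1330,  q_5=2·45+7=97
a_6=2:  p_6=2·1330+617=3277,  q_6=2·97+45=239
a_7=1:  p_7=1·3277+1330=4607,  q_7=1·239+97=336
(x₁, y₁) = (4607, 336);  4607² − 188·336² = 1 ✓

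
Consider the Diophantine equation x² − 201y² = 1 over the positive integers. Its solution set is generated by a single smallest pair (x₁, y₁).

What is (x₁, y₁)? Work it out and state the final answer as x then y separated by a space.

√201 = [14; 5,1,1,1,2,…,1,5,28, …], period ℓ=14 (even) → k=13
i=0: a=14 ⇒ p=14, q=1
i=1: a=5 ⇒ p=71, q=5
i=2: a=1 ⇒ p=85, q=6
…
i=6: a=1 ⇒ p=879, q=62
i=7: a=8 ⇒ p=7670, q=541
…
i=11: a=1 ⇒ p=58085, q=4097
i=12: a=1 ⇒ p=91402, q=6447
i=13: a=5 ⇒ p=515095, q=36332
→ (515095, 36332).  Check: 515095²=265322859025, 201·36332²=265322859024, difference 1.

515095 36332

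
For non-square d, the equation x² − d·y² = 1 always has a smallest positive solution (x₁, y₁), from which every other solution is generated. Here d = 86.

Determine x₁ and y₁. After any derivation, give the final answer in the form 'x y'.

10405 1122

d=86: √d = [9; 3,1,1,1,8,1,1,1,3,18] (ℓ=10, even), read p_9/q_9
k=0  a_k=9  p_k/q_k = 9/1
k=1  a_k=3  p_k/q_k = 28/3
k=2  a_k=1  p_k/q_k = 37/4
k=3  a_k=1  p_k/q_k = 65/7
…
k=7  a_k=1  p_k/q_k = 1864/201
k=8  a_k=1  p_k/q_k = 2847/307
k=9  a_k=3  p_k/q_k = 10405/1122
(x₁, y₁) = (10405, 1122);  10405² − 86·1122² = 1 ✓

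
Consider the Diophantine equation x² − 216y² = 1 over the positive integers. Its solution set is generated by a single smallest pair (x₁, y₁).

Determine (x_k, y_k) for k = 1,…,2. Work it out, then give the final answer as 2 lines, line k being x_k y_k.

√216 → a₀=14, period (1,2,3,2,1,28); ℓ=6 even so k=5
i=0: a=14 ⇒ p=14, q=1
…
i=2: a=2 ⇒ p=44, q=3
i=3: a=3 ⇒ p=147, q=10
i=4: a=2 ⇒ p=338, q=23
i=5: a=1 ⇒ p=485, q=33
(x₁, y₁) = (485, 33);  485² − 216·33² = 1 ✓
k=2:  x_2 = 485·485+216·33·33 = 470449,  y_2 = 485·33+33·485 = 32010

485 33
470449 32010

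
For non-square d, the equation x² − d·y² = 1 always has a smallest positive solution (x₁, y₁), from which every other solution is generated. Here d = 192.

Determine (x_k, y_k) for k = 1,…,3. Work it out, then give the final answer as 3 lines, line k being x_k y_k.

[13; 1,5,1,26] for √192; ℓ=4 ⇒ convergent index 3
a_0=13:  p_0=13·1+0=13,  q_0=13·0+1=1
a_1=1:  p_1=1·13+1=14,  q_1=1·1+0=1
a_2=5:  p_2=5·14+13=83,  q_2=5·1+1=6
a_3=1:  p_3=1·83+14=97,  q_3=1·6+1=7
→ (97, 7).  Check: 97²=9409, 192·7²=9408, difference 1.
(x_2, y_2) = (97·97 + 192·7·7, 97·7 + 7·97) = (18817, 1358)
(x_3, y_3) = (97·18817 + 192·7·1358, 97·1358 + 7·18817) = (3650401, 263445)

97 7
18817 1358
3650401 263445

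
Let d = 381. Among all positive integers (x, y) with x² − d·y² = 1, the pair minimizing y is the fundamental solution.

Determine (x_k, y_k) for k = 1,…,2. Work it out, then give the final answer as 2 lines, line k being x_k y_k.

[19; 1,1,12,1,1,38] for √381; ℓ=6 ⇒ convergent index 5
k=0  a_k=19  p_k/q_k = 19/1
k=1  a_k=1  p_k/q_k = 20/1
k=2  a_k=1  p_k/q_k = 39/2
…
k=4  a_k=1  p_k/q_k = 527/27
k=5  a_k=1  p_k/q_k = 1015/52
→ (1015, 52).  Check: 1015²=1030225, 381·52²=1030224, difference 1.
(1015+52√381)^2 = 2060449 + 105560√381

1015 52
2060449 105560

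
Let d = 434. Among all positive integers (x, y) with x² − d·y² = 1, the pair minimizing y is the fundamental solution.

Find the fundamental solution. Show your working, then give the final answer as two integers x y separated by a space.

√434 → a₀=20, period (1,4,1,40); ℓ=4 even so k=3
step 0: (20, 1)  from 20·(1,0) + (0,1)
step 1: (21, 1)  from 1·(20,1) + (1,0)
step 2: (104, 5)  from 4·(21,1) + (20,1)
step 3: (125, 6)  from 1·(104,5) + (21,1)
fundamental: x₁=125, y₁=6  (since 15625 − 434·36 = 1)

125 6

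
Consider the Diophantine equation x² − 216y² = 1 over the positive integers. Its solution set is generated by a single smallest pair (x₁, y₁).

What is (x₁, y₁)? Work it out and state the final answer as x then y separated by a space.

485 33

d=216: √d = [14; 1,2,3,2,1,28] (ℓ=6, even), read p_5/q_5
i=0: a=14 ⇒ p=14, q=1
i=1: a=1 ⇒ p=15, q=1
i=2: a=2 ⇒ p=44, q=3
…
i=4: a=2 ⇒ p=338, q=23
i=5: a=1 ⇒ p=485, q=33
fundamental: x₁=485, y₁=33  (since 235225 − 216·1089 = 1)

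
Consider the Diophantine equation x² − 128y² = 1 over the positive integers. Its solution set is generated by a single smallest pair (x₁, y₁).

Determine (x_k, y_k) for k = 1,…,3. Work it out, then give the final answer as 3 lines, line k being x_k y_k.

577 51
665857 58854
768398401 67917465

√128 → a₀=11, period (3,5,3,22); ℓ=4 even so k=3
step 0: (11, 1)  from 11·(1,0) + (0,1)
step 1: (34, 3)  from 3·(11,1) + (1,0)
step 2: (181, 16)  from 5·(34,3) + (11,1)
step 3: (577, 51)  from 3·(181,16) + (34,3)
→ (577, 51).  Check: 577²=332929, 128·51²=332928, difference 1.
n=2: (577,51)∘(577,51) = (577·577+128·51·51, 577·51+51·577) = (665857,58854)
n=3: (665857,58854)∘(577,51) = (577·665857+128·51·58854, 577·58854+51·665857) = (768398401,67917465)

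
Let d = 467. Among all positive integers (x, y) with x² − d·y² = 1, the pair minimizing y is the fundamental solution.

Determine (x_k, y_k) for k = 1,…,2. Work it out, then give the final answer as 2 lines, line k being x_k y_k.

[21; 1,1,1,1,3,…,1,1,42] for √467; ℓ=14 ⇒ convergent index 13
k=0  a_k=21  p_k/q_k = 21/1
k=1  a_k=1  p_k/q_k = 22/1
k=2  a_k=1  p_k/q_k = 43/2
k=3  a_k=1  p_k/q_k = 65/3
k=4  a_k=1  p_k/q_k = 108/5
…
k=7  a_k=21  p_k/q_k = 27164/1257
…
k=12  a_k=1  p_k/q_k = 991929/45901
k=13  a_k=1  p_k/q_k = 1625626/75225
(x₁, y₁) = (1625626, 75225);  1625626² − 467·75225² = 1 ✓
(1625626+75225√467)^2 = 5285319783751 + 244575431700√467

1625626 75225
5285319783751 244575431700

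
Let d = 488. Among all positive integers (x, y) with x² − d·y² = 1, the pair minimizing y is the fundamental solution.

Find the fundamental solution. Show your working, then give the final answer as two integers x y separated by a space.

243 11

d=488: √d = [22; 11,44] (ℓ=2, even), read p_1/q_1
step 0: (22, 1)  from 22·(1,0) + (0,1)
step 1: (243, 11)  from 11·(22,1) + (1,0)
fundamental: x₁=243, y₁=11  (since 59049 − 488·121 = 1)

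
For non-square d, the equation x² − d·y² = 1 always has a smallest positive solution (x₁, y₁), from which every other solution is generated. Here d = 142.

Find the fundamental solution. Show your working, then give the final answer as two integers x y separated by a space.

143 12

√142 → a₀=11, period (1,10,1,22); ℓ=4 even so k=3
a_0=11:  p_0=11·1+0=11,  q_0=11·0+1=1
…
a_2=10:  p_2=10·12+11=131,  q_2=10·1+1=11
a_3=1:  p_3=1·131+12=143,  q_3=1·11+1=12
fundamental: x₁=143, y₁=12  (since 20449 − 142·144 = 1)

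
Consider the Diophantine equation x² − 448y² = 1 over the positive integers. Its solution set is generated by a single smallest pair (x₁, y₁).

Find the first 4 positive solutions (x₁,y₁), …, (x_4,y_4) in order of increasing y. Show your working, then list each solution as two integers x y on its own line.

127 6
32257 1524
8193151 387090
2081028097 98319336

√448 → a₀=21, period (6,42); ℓ=2 even so k=1
i=0: a=21 ⇒ p=21, q=1
i=1: a=6 ⇒ p=127, q=6
(x₁, y₁) = (127, 6);  127² − 448·6² = 1 ✓
(127+6√448)^2 = 32257 + 1524√448
(127+6√448)^3 = 8193151 + 387090√448
(127+6√448)^4 = 2081028097 + 98319336√448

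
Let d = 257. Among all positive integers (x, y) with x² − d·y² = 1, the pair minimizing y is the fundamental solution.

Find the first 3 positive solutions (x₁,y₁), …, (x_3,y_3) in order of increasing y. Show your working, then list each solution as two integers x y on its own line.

[16; 32] for √257; ℓ=1 ⇒ convergent index 1
step 0: (16, 1)  from 16·(1,0) + (0,1)
step 1: (513, 32)  from 32·(16,1) + (1,0)
(x₁, y₁) = (513, 32);  513² − 257·32² = 1 ✓
(x_2, y_2) = (513·513 + 257·32·32, 513·32 + 32·513) = (526337, 32832)
(x_3, y_3) = (513·526337 + 257·32·32832, 513·32832 + 32·526337) = (540021249, 33685600)

513 32
526337 32832
540021249 33685600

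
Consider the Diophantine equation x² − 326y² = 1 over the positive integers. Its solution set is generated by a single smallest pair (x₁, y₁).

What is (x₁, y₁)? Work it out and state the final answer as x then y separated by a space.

[18; 18,36] for √326; ℓ=2 ⇒ convergent index 1
a_0=18:  p_0=18·1+0=18,  q_0=18·0+1=1
a_1=18:  p_1=18·18+1=325,  q_1=18·1+0=18
fundamental: x₁=325, y₁=18  (since 105625 − 326·324 = 1)

325 18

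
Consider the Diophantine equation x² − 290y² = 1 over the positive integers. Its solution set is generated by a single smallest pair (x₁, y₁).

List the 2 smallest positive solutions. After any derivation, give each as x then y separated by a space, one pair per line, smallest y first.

579 34
670481 39372

√290 = [17; 34, …], period ℓ=1 (odd) → k=1
a_0=17:  p_0=17·1+0=17,  q_0=17·0+1=1
a_1=34:  p_1=34·17+1=579,  q_1=34·1+0=34
fundamental: x₁=579, y₁=34  (since 335241 − 290·1156 = 1)
(x_2, y_2) = (579·579 + 290·34·34, 579·34 + 34·579) = (670481, 39372)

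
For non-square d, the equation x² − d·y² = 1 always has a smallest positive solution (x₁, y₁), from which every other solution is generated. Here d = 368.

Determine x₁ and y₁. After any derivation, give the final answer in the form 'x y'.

1151 60

√368 → a₀=19, period (5,2,5,38); ℓ=4 even so k=3
i=0: a=19 ⇒ p=19, q=1
i=1: a=5 ⇒ p=96, q=5
i=2: a=2 ⇒ p=211, q=11
i=3: a=5 ⇒ p=1151, q=60
→ (1151, 60).  Check: 1151²=1324801, 368·60²=1324800, difference 1.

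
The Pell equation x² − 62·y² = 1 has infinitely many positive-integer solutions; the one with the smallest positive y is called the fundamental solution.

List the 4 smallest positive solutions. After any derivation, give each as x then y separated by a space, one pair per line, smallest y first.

d=62: √d = [7; 1,6,1,14] (ℓ=4, even), read p_3/q_3
a_0=7:  p_0=7·1+0=7,  q_0=7·0+1=1
…
a_2=6:  p_2=6·8+7=55,  q_2=6·1+1=7
a_3=1:  p_3=1·55+8=63,  q_3=1·7+1=8
fundamental: x₁=63, y₁=8  (since 3969 − 62·64 = 1)
k=2:  x_2 = 63·63+62·8·8 = 7937,  y_2 = 63·8+8·63 = 1008
k=3:  x_3 = 63·7937+62·8·1008 = 999999,  y_3 = 63·1008+8·7937 = 127000
k=4:  x_4 = 63·999999+62·8·127000 = 125991937,  y_4 = 63·127000+8·999999 = 16000992

63 8
7937 1008
999999 127000
125991937 16000992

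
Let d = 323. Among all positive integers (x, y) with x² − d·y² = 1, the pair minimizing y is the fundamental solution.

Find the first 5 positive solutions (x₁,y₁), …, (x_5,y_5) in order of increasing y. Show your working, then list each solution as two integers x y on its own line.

d=323: √d = [17; 1,34] (ℓ=2, even), read p_1/q_1
k=0  a_k=17  p_k/q_k = 17/1
k=1  a_k=1  p_k/q_k = 18/1
(x₁, y₁) = (18, 1);  18² − 323·1² = 1 ✓
n=2: (18,1)∘(18,1) = (18·18+323·1·1, 18·1+1·18) = (647,36)
n=3: (647,36)∘(18,1) = (18·647+323·1·36, 18·36+1·647) = (23274,1295)
n=4: (23274,1295)∘(18,1) = (18·23274+323·1·1295, 18·1295+1·23274) = (837217,46584)
n=5: (837217,46584)∘(18,1) = (18·837217+323·1·46584, 18·46584+1·837217) = (30116538,1675729)

18 1
647 36
23274 1295
837217 46584
30116538 1675729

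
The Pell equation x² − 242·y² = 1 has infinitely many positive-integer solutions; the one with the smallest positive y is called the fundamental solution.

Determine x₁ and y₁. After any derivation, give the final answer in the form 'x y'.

19601 1260

[15; 1,1,3,1,14,1,3,1,1,30] for √242; ℓ=10 ⇒ convergent index 9
k=0  a_k=15  p_k/q_k = 15/1
k=1  a_k=1  p_k/q_k = 16/1
k=2  a_k=1  p_k/q_k = 31/2
k=3  a_k=3  p_k/q_k = 109/7
…
k=7  a_k=3  p_k/q_k = 8696/559
k=8  a_k=1  p_k/q_k = 10905/701
k=9  a_k=1  p_k/q_k = 19601/1260
fundamental: x₁=19601, y₁=1260  (since 384199201 − 242·1587600 = 1)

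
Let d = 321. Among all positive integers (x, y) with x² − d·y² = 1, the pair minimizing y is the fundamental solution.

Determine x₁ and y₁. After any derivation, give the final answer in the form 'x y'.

215 12

d=321: √d = [17; 1,10,1,34] (ℓ=4, even), read p_3/q_3
k=0  a_k=17  p_k/q_k = 17/1
k=1  a_k=1  p_k/q_k = 18/1
k=2  a_k=10  p_k/q_k = 197/11
k=3  a_k=1  p_k/q_k = 215/12
→ (215, 12).  Check: 215²=46225, 321·12²=46224, difference 1.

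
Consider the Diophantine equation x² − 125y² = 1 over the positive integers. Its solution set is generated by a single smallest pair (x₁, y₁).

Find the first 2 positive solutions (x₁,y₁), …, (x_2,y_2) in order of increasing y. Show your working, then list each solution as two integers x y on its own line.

√125 = [11; 5,1,1,5,22, …], period ℓ=5 (odd) → k=9
step 0: (11, 1)  from 11·(1,0) + (0,1)
…
step 3: (123, 11)  from 1·(67,6) + (56,5)
step 4: (682, 61)  from 5·(123,11) + (67,6)
step 5: (15127, 1353)  from 22·(682,61) + (123,11)
…
step 8: (167761, 15005)  from 1·(91444,8179) + (76317,6826)
step 9: (930249, 83204)  from 5·(167761,15005) + (91444,8179)
→ (930249, 83204).  Check: 930249²=865363202001, 125·83204²=865363202000, difference 1.
(930249+83204√125)^2 = 1730726404001 + 154800875592√125

930249 83204
1730726404001 154800875592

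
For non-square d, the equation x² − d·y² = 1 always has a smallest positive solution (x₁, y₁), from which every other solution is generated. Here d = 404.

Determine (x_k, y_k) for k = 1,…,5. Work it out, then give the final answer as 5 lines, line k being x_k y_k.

201 10
80801 4020
32481801 1616030
13057603201 649640040
5249124005001 261153680050

[20; 10,40] for √404; ℓ=2 ⇒ convergent index 1
k=0  a_k=20  p_k/q_k = 20/1
k=1  a_k=10  p_k/q_k = 201/10
fundamental: x₁=201, y₁=10  (since 40401 − 404·100 = 1)
(x_2, y_2) = (201·201 + 404·10·10, 201·10 + 10·201) = (80801, 4020)
(x_3, y_3) = (201·80801 + 404·10·4020, 201·4020 + 10·80801) = (32481801, 1616030)
(x_4, y_4) = (201·32481801 + 404·10·1616030, 201·1616030 + 10·32481801) = (13057603201, 649640040)
(x_5, y_5) = (201·13057603201 + 404·10·649640040, 201·649640040 + 10·13057603201) = (5249124005001, 261153680050)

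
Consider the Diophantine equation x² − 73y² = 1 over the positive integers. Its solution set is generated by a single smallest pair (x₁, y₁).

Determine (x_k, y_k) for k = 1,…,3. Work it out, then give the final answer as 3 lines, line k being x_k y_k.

2281249 267000
10408194000001 1218186966000
47487364308614281249 5557975596000801000

√73 = [8; 1,1,5,5,1,1,16, …], period ℓ=7 (odd) → k=13
k=0  a_k=8  p_k/q_k = 8/1
…
k=2  a_k=1  p_k/q_k = 17/2
k=3  a_k=5  p_k/q_k = 94/11
k=4  a_k=5  p_k/q_k = 487/57
k=5  a_k=1  p_k/q_k = 581/68
…
k=7  a_k=16  p_k/q_k = 17669/2068
…
k=9  a_k=1  p_k/q_k = 36406/4261
…
k=11  a_k=5  p_k/q_k = 1040241/121751
k=12  a_k=1  p_k/q_k = 1241008/145249
k=13  a_k=1  p_k/q_k = 2281249/267000
(x₁, y₁) = (2281249, 267000);  2281249² − 73·267000² = 1 ✓
n=2: (2281249,267000)∘(2281249,267000) = (2281249·2281249+73·267000·267000, 2281249·267000+267000·2281249) = (10408194000001,1218186966000)
n=3: (10408194000001,1218186966000)∘(2281249,267000) = (2281249·10408194000001+73·267000·1218186966000, 2281249·1218186966000+267000·10408194000001) = (47487364308614281249,5557975596000801000)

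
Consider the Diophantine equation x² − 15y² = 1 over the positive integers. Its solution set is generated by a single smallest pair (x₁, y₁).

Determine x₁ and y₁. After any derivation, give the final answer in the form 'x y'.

d=15: √d = [3; 1,6] (ℓ=2, even), read p_1/q_1
a_0=3:  p_0=3·1+0=3,  q_0=3·0+1=1
a_1=1:  p_1=1·3+1=4,  q_1=1·1+0=1
→ (4, 1).  Check: 4²=16, 15·1²=15, difference 1.

4 1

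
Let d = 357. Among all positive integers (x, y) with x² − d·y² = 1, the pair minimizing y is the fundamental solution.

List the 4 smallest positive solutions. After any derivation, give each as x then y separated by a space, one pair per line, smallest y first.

[18; 1,8,2,8,1,36] for √357; ℓ=6 ⇒ convergent index 5
k=0  a_k=18  p_k/q_k = 18/1
…
k=2  a_k=8  p_k/q_k = 170/9
k=3  a_k=2  p_k/q_k = 359/19
k=4  a_k=8  p_k/q_k = 3042/161
k=5  a_k=1  p_k/q_k = 3401/180
→ (3401, 180).  Check: 3401²=11566801, 357·180²=11566800, difference 1.
(x_2, y_2) = (3401·3401 + 357·180·180, 3401·180 + 180·3401) = (23133601, 1224360)
(x_3, y_3) = (3401·23133601 + 357·180·1224360, 3401·1224360 + 180·23133601) = (157354750601, 8328096540)
(x_4, y_4) = (3401·157354750601 + 357·180·8328096540, 3401·8328096540 + 180·157354750601) = (1070326990454401, 56647711440720)

3401 180
23133601 1224360
157354750601 8328096540
1070326990454401 56647711440720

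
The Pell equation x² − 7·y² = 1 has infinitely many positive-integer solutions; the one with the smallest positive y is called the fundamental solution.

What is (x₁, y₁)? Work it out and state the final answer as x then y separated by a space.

√7 → a₀=2, period (1,1,1,4); ℓ=4 even so k=3
a_0=2:  p_0=2·1+0=2,  q_0=2·0+1=1
a_1=1:  p_1=1·2+1=3,  q_1=1·1+0=1
a_2=1:  p_2=1·3+2=5,  q_2=1·1+1=2
a_3=1:  p_3=1·5+3=8,  q_3=1·2+1=3
(x₁, y₁) = (8, 3);  8² − 7·3² = 1 ✓

8 3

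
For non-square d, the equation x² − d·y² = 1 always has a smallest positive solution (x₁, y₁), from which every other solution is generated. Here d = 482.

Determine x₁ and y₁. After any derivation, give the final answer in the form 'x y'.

√482 → a₀=21, period (1,20,1,42); ℓ=4 even so k=3
k=0  a_k=21  p_k/q_k = 21/1
k=1  a_k=1  p_k/q_k = 22/1
k=2  a_k=20  p_k/q_k = 461/21
k=3  a_k=1  p_k/q_k = 483/22
fundamental: x₁=483, y₁=22  (since 233289 − 482·484 = 1)

483 22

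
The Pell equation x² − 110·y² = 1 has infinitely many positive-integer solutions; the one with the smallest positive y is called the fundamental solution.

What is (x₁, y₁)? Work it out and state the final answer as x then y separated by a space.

21 2

√110 = [10; 2,20, …], period ℓ=2 (even) → k=1
step 0: (10, 1)  from 10·(1,0) + (0,1)
step 1: (21, 2)  from 2·(10,1) + (1,0)
→ (21, 2).  Check: 21²=441, 110·2²=440, difference 1.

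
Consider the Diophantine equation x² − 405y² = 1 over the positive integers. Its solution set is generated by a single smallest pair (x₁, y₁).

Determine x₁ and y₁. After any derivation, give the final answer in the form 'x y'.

161 8

√405 → a₀=20, period (8,40); ℓ=2 even so k=1
a_0=20:  p_0=20·1+0=20,  q_0=20·0+1=1
a_1=8:  p_1=8·20+1=161,  q_1=8·1+0=8
fundamental: x₁=161, y₁=8  (since 25921 − 405·64 = 1)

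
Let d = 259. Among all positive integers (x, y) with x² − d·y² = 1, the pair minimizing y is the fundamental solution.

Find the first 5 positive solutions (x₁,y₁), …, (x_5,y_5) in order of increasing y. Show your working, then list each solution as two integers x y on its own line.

d=259: √d = [16; 10,1,2,3,4,3,2,1,10,32] (ℓ=10, even), read p_9/q_9
k=0  a_k=16  p_k/q_k = 16/1
…
k=2  a_k=1  p_k/q_k = 177/11
k=3  a_k=2  p_k/q_k = 515/32
k=4  a_k=3  p_k/q_k = 1722/107
k=5  a_k=4  p_k/q_k = 7403/460
k=6  a_k=3  p_k/q_k = 23931/1487
…
k=8  a_k=1  p_k/q_k = 79196/4921
k=9  a_k=10  p_k/q_k = 847225/52644
→ (847225, 52644).  Check: 847225²=717790200625, 259·52644²=717790200624, difference 1.
(847225+52644√259)^2 = 1435580401249 + 89202625800√259
(847225+52644√259)^3 = 2432519210895520825 + 151149389286757356√259
(847225+52644√259)^4 = 4121782176900479681520001 + 256115082676856799248400√259
(847225+52644√259)^5 = 6984153809646585277140670173625 + 433974201841648854097164622644√259

847225 52644
1435580401249 89202625800
2432519210895520825 151149389286757356
4121782176900479681520001 256115082676856799248400
6984153809646585277140670173625 433974201841648854097164622644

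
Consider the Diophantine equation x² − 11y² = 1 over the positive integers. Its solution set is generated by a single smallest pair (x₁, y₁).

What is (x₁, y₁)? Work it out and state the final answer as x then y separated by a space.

10 3

√11 → a₀=3, period (3,6); ℓ=2 even so k=1
a_0=3:  p_0=3·1+0=3,  q_0=3·0+1=1
a_1=3:  p_1=3·3+1=10,  q_1=3·1+0=3
(x₁, y₁) = (10, 3);  10² − 11·3² = 1 ✓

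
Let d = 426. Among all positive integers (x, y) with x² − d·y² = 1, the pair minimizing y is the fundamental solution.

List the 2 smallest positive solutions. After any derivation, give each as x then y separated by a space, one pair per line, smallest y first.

d=426: √d = [20; 1,1,1,3,2,6,2,3,1,1,1,40] (ℓ=12, even), read p_11/q_11
k=0  a_k=20  p_k/q_k = 20/1
…
k=2  a_k=1  p_k/q_k = 41/2
…
k=6  a_k=6  p_k/q_k = 3323/161
…
k=8  a_k=3  p_k/q_k = 24809/1202
…
k=10  a_k=1  p_k/q_k = 56780/2751
k=11  a_k=1  p_k/q_k = 88751/4300
→ (88751, 4300).  Check: 88751²=7876740001, 426·4300²=7876740000, difference 1.
k=2:  x_2 = 88751·88751+426·4300·4300 = 15753480001,  y_2 = 88751·4300+4300·88751 = 763258600

88751 4300
15753480001 763258600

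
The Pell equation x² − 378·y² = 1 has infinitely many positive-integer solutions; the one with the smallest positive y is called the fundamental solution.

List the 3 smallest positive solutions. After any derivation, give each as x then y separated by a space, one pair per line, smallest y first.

8749 450
153090001 7874100
2678768828749 137781001350

√378 → a₀=19, period (2,3,1,4,1,3,2,38); ℓ=8 even so k=7
step 0: (19, 1)  from 19·(1,0) + (0,1)
…
step 4: (836, 43)  from 4·(175,9) + (136,7)
step 5: (1011, 52)  from 1·(836,43) + (175,9)
step 6: (3869, 199)  from 3·(1011,52) + (836,43)
step 7: (8749, 450)  from 2·(3869,199) + (1011,52)
(x₁, y₁) = (8749, 450);  8749² − 378·450² = 1 ✓
k=2:  x_2 = 8749·8749+378·450·450 = 153090001,  y_2 = 8749·450+450·8749 = 7874100
k=3:  x_3 = 8749·153090001+378·450·7874100 = 2678768828749,  y_3 = 8749·7874100+450·153090001 = 137781001350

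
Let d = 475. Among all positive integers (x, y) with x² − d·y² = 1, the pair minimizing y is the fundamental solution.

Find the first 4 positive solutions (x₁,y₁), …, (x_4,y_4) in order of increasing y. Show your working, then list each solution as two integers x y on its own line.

√475 → a₀=21, period (1,3,1,6,2,6,1,3,1,42); ℓ=10 even so k=9
i=0: a=21 ⇒ p=21, q=1
…
i=3: a=1 ⇒ p=109, q=5
i=4: a=6 ⇒ p=741, q=34
…
i=6: a=6 ⇒ p=10287, q=472
…
i=8: a=3 ⇒ p=45921, q=2107
i=9: a=1 ⇒ p=57799, q=2652
fundamental: x₁=57799, y₁=2652  (since 3340724401 − 475·7033104 = 1)
k=2:  x_2 = 57799·57799+475·2652·2652 = 6681448801,  y_2 = 57799·2652+2652·57799 = 306565896
k=3:  x_3 = 57799·6681448801+475·2652·306565896 = 772362118440199,  y_3 = 57799·306565896+2652·6681448801 = 35438404443156
k=4:  x_4 = 57799·772362118440199+475·2652·35438404443156 = 89283516160768675201,  y_4 = 57799·35438404443156+2652·772362118440199 = 4096608676513381392

57799 2652
6681448801 306565896
772362118440199 35438404443156
89283516160768675201 4096608676513381392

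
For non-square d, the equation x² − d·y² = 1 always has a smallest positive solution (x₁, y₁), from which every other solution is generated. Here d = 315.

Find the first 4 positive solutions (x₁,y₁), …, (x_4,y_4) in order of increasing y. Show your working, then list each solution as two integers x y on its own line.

[17; 1,2,1,34] for √315; ℓ=4 ⇒ convergent index 3
i=0: a=17 ⇒ p=17, q=1
i=1: a=1 ⇒ p=18, q=1
i=2: a=2 ⇒ p=53, q=3
i=3: a=1 ⇒ p=71, q=4
fundamental: x₁=71, y₁=4  (since 5041 − 315·16 = 1)
(x_2, y_2) = (71·71 + 315·4·4, 71·4 + 4·71) = (10081, 568)
(x_3, y_3) = (71·10081 + 315·4·568, 71·568 + 4·10081) = (1431431, 80652)
(x_4, y_4) = (71·1431431 + 315·4·80652, 71·80652 + 4·1431431) = (203253121, 11452016)

71 4
10081 568
1431431 80652
203253121 11452016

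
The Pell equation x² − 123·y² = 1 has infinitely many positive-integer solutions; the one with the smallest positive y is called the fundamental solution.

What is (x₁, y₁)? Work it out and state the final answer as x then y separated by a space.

122 11

√123 = [11; 11,22, …], period ℓ=2 (even) → k=1
a_0=11:  p_0=11·1+0=11,  q_0=11·0+1=1
a_1=11:  p_1=11·11+1=122,  q_1=11·1+0=11
→ (122, 11).  Check: 122²=14884, 123·11²=14883, difference 1.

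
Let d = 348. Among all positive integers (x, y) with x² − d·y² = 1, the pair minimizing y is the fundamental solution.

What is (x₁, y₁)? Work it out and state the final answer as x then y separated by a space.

1567 84

√348 → a₀=18, period (1,1,1,8,1,1,1,36); ℓ=8 even so k=7
step 0: (18, 1)  from 18·(1,0) + (0,1)
step 1: (19, 1)  from 1·(18,1) + (1,0)
…
step 4: (485, 26)  from 8·(56,3) + (37,2)
…
step 6: (1026, 55)  from 1·(541,29) + (485,26)
step 7: (1567, 84)  from 1·(1026,55) + (541,29)
fundamental: x₁=1567, y₁=84  (since 2455489 − 348·7056 = 1)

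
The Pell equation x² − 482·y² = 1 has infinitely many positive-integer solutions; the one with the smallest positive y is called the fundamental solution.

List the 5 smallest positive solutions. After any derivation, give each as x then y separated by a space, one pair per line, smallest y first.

483 22
466577 21252
450712899 20529410
435388193857 19831388808
420584544552963 19157101059118

√482 = [21; 1,20,1,42, …], period ℓ=4 (even) → k=3
a_0=21:  p_0=21·1+0=21,  q_0=21·0+1=1
…
a_2=20:  p_2=20·22+21=461,  q_2=20·1+1=21
a_3=1:  p_3=1·461+22=483,  q_3=1·21+1=22
(x₁, y₁) = (483, 22);  483² − 482·22² = 1 ✓
k=2:  x_2 = 483·483+482·22·22 = 466577,  y_2 = 483·22+22·483 = 21252
k=3:  x_3 = 483·466577+482·22·21252 = 450712899,  y_3 = 483·21252+22·466577 = 20529410
k=4:  x_4 = 483·450712899+482·22·20529410 = 435388193857,  y_4 = 483·20529410+22·450712899 = 19831388808
k=5:  x_5 = 483·435388193857+482·22·19831388808 = 420584544552963,  y_5 = 483·19831388808+22·435388193857 = 19157101059118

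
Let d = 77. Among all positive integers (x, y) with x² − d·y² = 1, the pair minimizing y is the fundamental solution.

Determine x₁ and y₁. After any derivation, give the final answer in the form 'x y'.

351 40

√77 = [8; 1,3,2,3,1,16, …], period ℓ=6 (even) → k=5
i=0: a=8 ⇒ p=8, q=1
…
i=2: a=3 ⇒ p=35, q=4
…
i=4: a=3 ⇒ p=272, q=31
i=5: a=1 ⇒ p=351, q=40
→ (351, 40).  Check: 351²=123201, 77·40²=123200, difference 1.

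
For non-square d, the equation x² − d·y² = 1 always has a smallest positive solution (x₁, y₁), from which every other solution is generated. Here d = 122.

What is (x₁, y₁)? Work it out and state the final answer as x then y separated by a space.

√122 → a₀=11, period (22); ℓ=1 odd so k=1
i=0: a=11 ⇒ p=11, q=1
i=1: a=22 ⇒ p=243, q=22
→ (243, 22).  Check: 243²=59049, 122·22²=59048, difference 1.

243 22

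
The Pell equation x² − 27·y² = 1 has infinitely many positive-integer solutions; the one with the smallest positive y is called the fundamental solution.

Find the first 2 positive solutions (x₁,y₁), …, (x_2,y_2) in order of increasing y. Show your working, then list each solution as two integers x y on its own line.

√27 = [5; 5,10, …], period ℓ=2 (even) → k=1
i=0: a=5 ⇒ p=5, q=1
i=1: a=5 ⇒ p=26, q=5
fundamental: x₁=26, y₁=5  (since 676 − 27·25 = 1)
(x_2, y_2) = (26·26 + 27·5·5, 26·5 + 5·26) = (1351, 260)

26 5
1351 260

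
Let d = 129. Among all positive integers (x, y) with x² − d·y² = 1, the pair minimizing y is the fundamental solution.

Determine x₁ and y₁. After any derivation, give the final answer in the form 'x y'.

16855 1484

√129 → a₀=11, period (2,1,3,1,6,1,3,1,2,22); ℓ=10 even so k=9
step 0: (11, 1)  from 11·(1,0) + (0,1)
…
step 2: (34, 3)  from 1·(23,2) + (11,1)
…
step 5: (1079, 95)  from 6·(159,14) + (125,11)
step 6: (1238, 109)  from 1·(1079,95) + (159,14)
…
step 8: (6031, 531)  from 1·(4793,422) + (1238,109)
step 9: (16855, 1484)  from 2·(6031,531) + (4793,422)
fundamental: x₁=16855, y₁=1484  (since 284091025 − 129·2202256 = 1)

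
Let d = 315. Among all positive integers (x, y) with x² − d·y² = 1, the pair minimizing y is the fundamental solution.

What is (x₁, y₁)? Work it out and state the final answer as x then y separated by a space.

√315 = [17; 1,2,1,34, …], period ℓ=4 (even) → k=3
i=0: a=17 ⇒ p=17, q=1
…
i=2: a=2 ⇒ p=53, q=3
i=3: a=1 ⇒ p=71, q=4
→ (71, 4).  Check: 71²=5041, 315·4²=5040, difference 1.

71 4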